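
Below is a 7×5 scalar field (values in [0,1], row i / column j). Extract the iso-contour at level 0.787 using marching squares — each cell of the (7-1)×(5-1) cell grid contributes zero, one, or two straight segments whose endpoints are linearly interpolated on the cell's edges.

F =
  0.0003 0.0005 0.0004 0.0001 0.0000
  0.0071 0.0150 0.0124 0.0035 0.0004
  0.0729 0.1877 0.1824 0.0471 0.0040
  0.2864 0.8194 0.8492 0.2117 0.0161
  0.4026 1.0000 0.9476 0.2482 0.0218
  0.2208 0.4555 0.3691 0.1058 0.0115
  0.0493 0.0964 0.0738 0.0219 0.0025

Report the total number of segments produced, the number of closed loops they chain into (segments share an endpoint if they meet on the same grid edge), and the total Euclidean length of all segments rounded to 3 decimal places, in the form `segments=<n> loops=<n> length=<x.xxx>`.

cell (2,0): code 0100 → (2.949,1.000)–(3.000,0.939)
cell (2,1): code 1100 → (2.907,2.000)–(2.949,1.000)
cell (2,2): code 1000 → (3.000,2.098)–(2.907,2.000)
cell (3,0): code 0110 → (3.000,0.939)–(4.000,0.643)
cell (3,2): code 1001 → (4.000,2.230)–(3.000,2.098)
cell (4,0): code 0010 → (4.000,0.643)–(4.391,1.000)
cell (4,1): code 0011 → (4.391,1.000)–(4.278,2.000)
cell (4,2): code 0001 → (4.278,2.000)–(4.000,2.230)
total: 8 segments, chained into 1 closed loop(s), length Σ = 5.162898

segments=8 loops=1 length=5.163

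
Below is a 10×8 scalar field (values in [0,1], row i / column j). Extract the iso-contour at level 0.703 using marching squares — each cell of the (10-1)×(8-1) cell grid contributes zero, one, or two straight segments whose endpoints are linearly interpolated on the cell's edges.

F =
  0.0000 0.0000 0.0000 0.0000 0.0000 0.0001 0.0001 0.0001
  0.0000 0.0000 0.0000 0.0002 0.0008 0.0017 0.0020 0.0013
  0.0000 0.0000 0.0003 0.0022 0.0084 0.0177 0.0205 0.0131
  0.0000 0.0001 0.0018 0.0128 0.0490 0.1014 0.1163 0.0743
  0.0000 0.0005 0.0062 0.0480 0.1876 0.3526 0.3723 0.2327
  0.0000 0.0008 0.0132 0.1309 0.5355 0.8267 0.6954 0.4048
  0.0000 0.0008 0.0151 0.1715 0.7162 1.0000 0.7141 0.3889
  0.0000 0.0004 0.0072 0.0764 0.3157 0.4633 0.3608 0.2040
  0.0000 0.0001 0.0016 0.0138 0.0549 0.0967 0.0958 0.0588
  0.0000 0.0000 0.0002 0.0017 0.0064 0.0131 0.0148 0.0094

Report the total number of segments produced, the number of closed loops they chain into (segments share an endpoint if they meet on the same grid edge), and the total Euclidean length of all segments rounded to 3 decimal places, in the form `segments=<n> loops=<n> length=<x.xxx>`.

cell (4,4): code 0100 → (4.739,5.000)–(5.000,4.575)
cell (4,5): code 1000 → (5.000,5.942)–(4.739,5.000)
cell (5,3): code 0100 → (5.927,4.000)–(6.000,3.976)
cell (5,4): code 1110 → (5.000,4.575)–(5.927,4.000)
cell (5,5): code 1101 → (5.406,6.000)–(5.000,5.942)
cell (5,6): code 1000 → (6.000,6.034)–(5.406,6.000)
cell (6,3): code 0010 → (6.000,3.976)–(6.033,4.000)
cell (6,4): code 0011 → (6.033,4.000)–(6.553,5.000)
cell (6,5): code 0011 → (6.553,5.000)–(6.031,6.000)
cell (6,6): code 0001 → (6.031,6.000)–(6.000,6.034)
total: 10 segments, chained into 1 closed loop(s), length Σ = 5.991710

segments=10 loops=1 length=5.992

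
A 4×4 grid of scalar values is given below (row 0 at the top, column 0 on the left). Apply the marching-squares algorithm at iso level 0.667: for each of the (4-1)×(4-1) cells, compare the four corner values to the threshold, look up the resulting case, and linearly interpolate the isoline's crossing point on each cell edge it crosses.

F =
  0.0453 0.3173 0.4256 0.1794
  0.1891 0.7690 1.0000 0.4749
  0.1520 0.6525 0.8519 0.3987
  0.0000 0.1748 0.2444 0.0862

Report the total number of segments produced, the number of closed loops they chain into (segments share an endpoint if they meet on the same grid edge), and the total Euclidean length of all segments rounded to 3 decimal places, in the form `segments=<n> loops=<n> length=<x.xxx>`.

segments=8 loops=1 length=5.754

cell (0,0): code 0100 → (0.774,1.000)–(1.000,0.824)
cell (0,1): code 1100 → (0.420,2.000)–(0.774,1.000)
cell (0,2): code 1000 → (1.000,2.634)–(0.420,2.000)
cell (1,0): code 0010 → (1.000,0.824)–(1.876,1.000)
cell (1,1): code 0111 → (1.876,1.000)–(2.000,1.073)
cell (1,2): code 1001 → (2.000,2.408)–(1.000,2.634)
cell (2,1): code 0010 → (2.000,1.073)–(2.304,2.000)
cell (2,2): code 0001 → (2.304,2.000)–(2.000,2.408)
total: 8 segments, chained into 1 closed loop(s), length Σ = 5.753639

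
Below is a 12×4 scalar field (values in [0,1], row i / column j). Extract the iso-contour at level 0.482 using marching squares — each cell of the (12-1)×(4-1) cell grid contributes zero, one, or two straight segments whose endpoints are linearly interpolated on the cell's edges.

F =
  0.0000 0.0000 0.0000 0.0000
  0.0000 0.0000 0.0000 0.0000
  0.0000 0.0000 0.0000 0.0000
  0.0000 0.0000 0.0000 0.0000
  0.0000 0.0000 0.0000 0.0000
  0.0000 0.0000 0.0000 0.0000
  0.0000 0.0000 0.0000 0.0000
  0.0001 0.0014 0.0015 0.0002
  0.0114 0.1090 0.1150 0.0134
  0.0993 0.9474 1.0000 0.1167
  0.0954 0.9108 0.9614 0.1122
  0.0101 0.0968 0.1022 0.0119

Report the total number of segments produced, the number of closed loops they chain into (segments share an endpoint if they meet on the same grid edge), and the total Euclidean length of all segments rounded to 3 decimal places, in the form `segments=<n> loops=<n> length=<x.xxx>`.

cell (8,0): code 0100 → (8.445,1.000)–(9.000,0.451)
cell (8,1): code 1100 → (8.415,2.000)–(8.445,1.000)
cell (8,2): code 1000 → (9.000,2.586)–(8.415,2.000)
cell (9,0): code 0110 → (9.000,0.451)–(10.000,0.474)
cell (9,2): code 1001 → (10.000,2.565)–(9.000,2.586)
cell (10,0): code 0010 → (10.000,0.474)–(10.527,1.000)
cell (10,1): code 0011 → (10.527,1.000)–(10.558,2.000)
cell (10,2): code 0001 → (10.558,2.000)–(10.000,2.565)
total: 8 segments, chained into 1 closed loop(s), length Σ = 7.148633

segments=8 loops=1 length=7.149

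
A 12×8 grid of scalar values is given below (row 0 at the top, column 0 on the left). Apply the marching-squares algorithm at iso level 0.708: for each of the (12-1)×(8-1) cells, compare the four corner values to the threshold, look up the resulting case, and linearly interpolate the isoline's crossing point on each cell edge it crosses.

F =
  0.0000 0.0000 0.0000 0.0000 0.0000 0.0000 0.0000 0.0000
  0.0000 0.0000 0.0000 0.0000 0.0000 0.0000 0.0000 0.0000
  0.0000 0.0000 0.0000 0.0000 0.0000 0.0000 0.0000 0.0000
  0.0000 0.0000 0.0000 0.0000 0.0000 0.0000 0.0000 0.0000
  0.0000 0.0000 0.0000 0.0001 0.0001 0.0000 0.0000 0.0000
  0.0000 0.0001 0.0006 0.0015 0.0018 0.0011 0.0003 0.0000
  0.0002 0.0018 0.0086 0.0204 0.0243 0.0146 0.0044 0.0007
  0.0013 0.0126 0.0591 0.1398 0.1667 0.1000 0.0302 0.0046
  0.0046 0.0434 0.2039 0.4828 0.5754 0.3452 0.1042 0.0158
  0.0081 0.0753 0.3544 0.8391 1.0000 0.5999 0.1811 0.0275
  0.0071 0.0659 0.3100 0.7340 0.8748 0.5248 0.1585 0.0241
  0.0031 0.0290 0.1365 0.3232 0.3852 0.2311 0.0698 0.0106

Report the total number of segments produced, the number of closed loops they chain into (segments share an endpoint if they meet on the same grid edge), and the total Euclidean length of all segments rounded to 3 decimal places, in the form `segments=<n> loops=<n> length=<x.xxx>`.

cell (8,2): code 0100 → (8.632,3.000)–(9.000,2.730)
cell (8,3): code 1100 → (8.312,4.000)–(8.632,3.000)
cell (8,4): code 1000 → (9.000,4.730)–(8.312,4.000)
cell (9,2): code 0110 → (9.000,2.730)–(10.000,2.939)
cell (9,4): code 1001 → (10.000,4.477)–(9.000,4.730)
cell (10,2): code 0010 → (10.000,2.939)–(10.063,3.000)
cell (10,3): code 0011 → (10.063,3.000)–(10.341,4.000)
cell (10,4): code 0001 → (10.341,4.000)–(10.000,4.477)
total: 8 segments, chained into 1 closed loop(s), length Σ = 6.274243

segments=8 loops=1 length=6.274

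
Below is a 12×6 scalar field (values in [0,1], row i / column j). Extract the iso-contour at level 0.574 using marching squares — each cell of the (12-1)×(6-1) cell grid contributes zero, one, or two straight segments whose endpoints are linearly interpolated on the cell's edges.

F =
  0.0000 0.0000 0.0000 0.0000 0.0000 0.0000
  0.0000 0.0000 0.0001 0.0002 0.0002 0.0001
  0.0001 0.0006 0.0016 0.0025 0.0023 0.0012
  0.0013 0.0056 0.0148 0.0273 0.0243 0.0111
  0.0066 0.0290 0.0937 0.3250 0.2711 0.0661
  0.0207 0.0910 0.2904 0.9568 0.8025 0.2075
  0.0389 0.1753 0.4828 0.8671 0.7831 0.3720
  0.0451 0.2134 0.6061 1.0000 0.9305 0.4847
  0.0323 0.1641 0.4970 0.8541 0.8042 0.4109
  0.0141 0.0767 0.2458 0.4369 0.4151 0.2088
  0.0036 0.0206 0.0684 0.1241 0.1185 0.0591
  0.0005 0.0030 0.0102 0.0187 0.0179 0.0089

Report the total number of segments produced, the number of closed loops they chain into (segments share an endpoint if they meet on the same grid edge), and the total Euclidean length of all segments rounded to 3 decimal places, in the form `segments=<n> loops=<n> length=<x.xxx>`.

segments=14 loops=1 length=11.477

cell (4,2): code 0100 → (4.394,3.000)–(5.000,2.426)
cell (4,3): code 1100 → (4.570,4.000)–(4.394,3.000)
cell (4,4): code 1000 → (5.000,4.384)–(4.570,4.000)
cell (5,2): code 0110 → (5.000,2.426)–(6.000,2.237)
cell (5,4): code 1001 → (6.000,4.509)–(5.000,4.384)
cell (6,1): code 0100 → (6.740,2.000)–(7.000,1.918)
cell (6,2): code 1110 → (6.000,2.237)–(6.740,2.000)
cell (6,4): code 1001 → (7.000,4.800)–(6.000,4.509)
cell (7,1): code 0010 → (7.000,1.918)–(7.294,2.000)
cell (7,2): code 0111 → (7.294,2.000)–(8.000,2.216)
cell (7,4): code 1001 → (8.000,4.585)–(7.000,4.800)
cell (8,2): code 0010 → (8.000,2.216)–(8.671,3.000)
cell (8,3): code 0011 → (8.671,3.000)–(8.592,4.000)
cell (8,4): code 0001 → (8.592,4.000)–(8.000,4.585)
total: 14 segments, chained into 1 closed loop(s), length Σ = 11.477182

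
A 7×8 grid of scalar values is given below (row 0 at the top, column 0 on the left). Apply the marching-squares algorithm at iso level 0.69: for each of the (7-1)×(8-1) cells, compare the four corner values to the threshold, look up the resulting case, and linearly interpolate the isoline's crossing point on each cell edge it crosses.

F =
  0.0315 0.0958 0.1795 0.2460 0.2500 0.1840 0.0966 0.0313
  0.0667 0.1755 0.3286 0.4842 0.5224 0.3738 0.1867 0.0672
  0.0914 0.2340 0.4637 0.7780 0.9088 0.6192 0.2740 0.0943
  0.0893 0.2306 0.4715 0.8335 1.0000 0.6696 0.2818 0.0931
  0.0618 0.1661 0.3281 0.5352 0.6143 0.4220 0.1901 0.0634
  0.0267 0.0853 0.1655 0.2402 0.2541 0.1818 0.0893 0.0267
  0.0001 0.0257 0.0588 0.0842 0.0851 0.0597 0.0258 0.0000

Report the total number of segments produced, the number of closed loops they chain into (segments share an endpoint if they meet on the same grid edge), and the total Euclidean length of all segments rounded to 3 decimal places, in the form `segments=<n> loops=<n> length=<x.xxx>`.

segments=8 loops=1 length=7.322

cell (1,2): code 0100 → (1.700,3.000)–(2.000,2.720)
cell (1,3): code 1100 → (1.434,4.000)–(1.700,3.000)
cell (1,4): code 1000 → (2.000,4.756)–(1.434,4.000)
cell (2,2): code 0110 → (2.000,2.720)–(3.000,2.604)
cell (2,4): code 1001 → (3.000,4.938)–(2.000,4.756)
cell (3,2): code 0010 → (3.000,2.604)–(3.481,3.000)
cell (3,3): code 0011 → (3.481,3.000)–(3.804,4.000)
cell (3,4): code 0001 → (3.804,4.000)–(3.000,4.938)
total: 8 segments, chained into 1 closed loop(s), length Σ = 7.322009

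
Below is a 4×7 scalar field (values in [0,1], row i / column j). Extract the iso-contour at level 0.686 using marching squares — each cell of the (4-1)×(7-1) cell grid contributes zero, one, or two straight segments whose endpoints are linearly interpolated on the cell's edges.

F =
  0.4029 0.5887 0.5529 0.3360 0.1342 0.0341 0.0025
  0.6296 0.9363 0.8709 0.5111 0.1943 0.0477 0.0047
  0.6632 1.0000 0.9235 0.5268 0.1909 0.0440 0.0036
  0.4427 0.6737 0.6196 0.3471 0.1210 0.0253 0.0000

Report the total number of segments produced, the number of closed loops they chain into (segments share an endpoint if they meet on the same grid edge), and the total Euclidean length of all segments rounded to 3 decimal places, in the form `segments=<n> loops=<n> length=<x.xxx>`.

cell (0,0): code 0100 → (0.280,1.000)–(1.000,0.184)
cell (0,1): code 1100 → (0.419,2.000)–(0.280,1.000)
cell (0,2): code 1000 → (1.000,2.514)–(0.419,2.000)
cell (1,0): code 0110 → (1.000,0.184)–(2.000,0.068)
cell (1,2): code 1001 → (2.000,2.599)–(1.000,2.514)
cell (2,0): code 0010 → (2.000,0.068)–(2.962,1.000)
cell (2,1): code 0011 → (2.962,1.000)–(2.782,2.000)
cell (2,2): code 0001 → (2.782,2.000)–(2.000,2.599)
total: 8 segments, chained into 1 closed loop(s), length Σ = 8.224787

segments=8 loops=1 length=8.225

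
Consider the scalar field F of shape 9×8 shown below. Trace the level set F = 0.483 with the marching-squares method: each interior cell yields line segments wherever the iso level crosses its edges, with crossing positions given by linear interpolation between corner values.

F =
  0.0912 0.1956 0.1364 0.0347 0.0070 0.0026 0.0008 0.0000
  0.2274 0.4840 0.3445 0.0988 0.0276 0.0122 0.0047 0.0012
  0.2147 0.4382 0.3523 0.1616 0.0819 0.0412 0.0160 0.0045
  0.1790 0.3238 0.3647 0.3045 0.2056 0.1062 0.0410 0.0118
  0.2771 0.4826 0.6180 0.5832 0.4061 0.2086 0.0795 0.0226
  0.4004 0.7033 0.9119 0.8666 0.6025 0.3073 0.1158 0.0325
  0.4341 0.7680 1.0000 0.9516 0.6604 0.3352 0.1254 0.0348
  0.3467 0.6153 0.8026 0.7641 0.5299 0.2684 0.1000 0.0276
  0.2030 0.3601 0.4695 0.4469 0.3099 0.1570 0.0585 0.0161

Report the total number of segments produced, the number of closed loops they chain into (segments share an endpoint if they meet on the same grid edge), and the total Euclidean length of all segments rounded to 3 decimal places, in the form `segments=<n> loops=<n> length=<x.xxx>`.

segments=20 loops=2 length=13.869

cell (0,0): code 0100 → (0.997,1.000)–(1.000,0.996)
cell (0,1): code 1000 → (1.000,1.007)–(0.997,1.000)
cell (1,0): code 0010 → (1.000,0.996)–(1.022,1.000)
cell (1,1): code 0001 → (1.022,1.000)–(1.000,1.007)
cell (3,1): code 0100 → (3.467,2.000)–(4.000,1.003)
cell (3,2): code 1100 → (3.640,3.000)–(3.467,2.000)
cell (3,3): code 1000 → (4.000,3.566)–(3.640,3.000)
cell (4,0): code 0100 → (4.002,1.000)–(5.000,0.273)
cell (4,1): code 1110 → (4.000,1.003)–(4.002,1.000)
cell (4,3): code 1101 → (4.392,4.000)–(4.000,3.566)
cell (4,4): code 1000 → (5.000,4.405)–(4.392,4.000)
cell (5,0): code 0110 → (5.000,0.273)–(6.000,0.146)
cell (5,4): code 1001 → (6.000,4.546)–(5.000,4.405)
cell (6,0): code 0110 → (6.000,0.146)–(7.000,0.507)
cell (6,4): code 1001 → (7.000,4.179)–(6.000,4.546)
cell (7,0): code 0010 → (7.000,0.507)–(7.518,1.000)
cell (7,1): code 0011 → (7.518,1.000)–(7.959,2.000)
cell (7,2): code 0011 → (7.959,2.000)–(7.886,3.000)
cell (7,3): code 0011 → (7.886,3.000)–(7.213,4.000)
cell (7,4): code 0001 → (7.213,4.000)–(7.000,4.179)
total: 20 segments, chained into 2 closed loop(s), length Σ = 13.868759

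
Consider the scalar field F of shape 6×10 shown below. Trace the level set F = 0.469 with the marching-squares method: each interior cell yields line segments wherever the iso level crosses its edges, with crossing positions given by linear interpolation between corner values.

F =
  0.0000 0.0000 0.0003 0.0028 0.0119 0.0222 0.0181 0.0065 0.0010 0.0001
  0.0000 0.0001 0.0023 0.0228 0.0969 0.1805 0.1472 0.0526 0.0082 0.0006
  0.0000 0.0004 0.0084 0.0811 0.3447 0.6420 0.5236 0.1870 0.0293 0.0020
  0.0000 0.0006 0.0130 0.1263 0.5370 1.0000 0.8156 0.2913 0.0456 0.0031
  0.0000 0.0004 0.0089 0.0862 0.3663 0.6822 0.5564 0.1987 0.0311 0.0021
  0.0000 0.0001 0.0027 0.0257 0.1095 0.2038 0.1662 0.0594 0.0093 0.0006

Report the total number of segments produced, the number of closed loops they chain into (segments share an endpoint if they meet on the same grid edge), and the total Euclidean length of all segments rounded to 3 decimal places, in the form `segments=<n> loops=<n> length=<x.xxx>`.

cell (1,4): code 0100 → (1.625,5.000)–(2.000,4.418)
cell (1,5): code 1100 → (1.855,6.000)–(1.625,5.000)
cell (1,6): code 1000 → (2.000,6.162)–(1.855,6.000)
cell (2,3): code 0100 → (2.646,4.000)–(3.000,3.834)
cell (2,4): code 1110 → (2.000,4.418)–(2.646,4.000)
cell (2,6): code 1001 → (3.000,6.661)–(2.000,6.162)
cell (3,3): code 0010 → (3.000,3.834)–(3.398,4.000)
cell (3,4): code 0111 → (3.398,4.000)–(4.000,4.325)
cell (3,6): code 1001 → (4.000,6.244)–(3.000,6.661)
cell (4,4): code 0010 → (4.000,4.325)–(4.446,5.000)
cell (4,5): code 0011 → (4.446,5.000)–(4.224,6.000)
cell (4,6): code 0001 → (4.224,6.000)–(4.000,6.244)
total: 12 segments, chained into 1 closed loop(s), length Σ = 8.576789

segments=12 loops=1 length=8.577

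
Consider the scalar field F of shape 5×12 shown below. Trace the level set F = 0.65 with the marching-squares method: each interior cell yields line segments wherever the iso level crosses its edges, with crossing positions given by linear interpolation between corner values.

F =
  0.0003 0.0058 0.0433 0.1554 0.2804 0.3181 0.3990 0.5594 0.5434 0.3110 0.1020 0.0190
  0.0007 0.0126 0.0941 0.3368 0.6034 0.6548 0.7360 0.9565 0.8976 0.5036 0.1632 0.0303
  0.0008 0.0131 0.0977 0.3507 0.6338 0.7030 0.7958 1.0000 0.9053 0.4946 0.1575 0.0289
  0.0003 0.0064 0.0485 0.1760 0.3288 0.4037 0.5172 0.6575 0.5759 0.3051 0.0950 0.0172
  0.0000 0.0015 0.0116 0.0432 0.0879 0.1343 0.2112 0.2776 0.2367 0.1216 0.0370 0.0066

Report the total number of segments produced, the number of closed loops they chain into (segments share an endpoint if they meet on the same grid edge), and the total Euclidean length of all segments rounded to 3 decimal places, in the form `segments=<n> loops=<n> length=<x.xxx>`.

segments=14 loops=1 length=11.381

cell (0,4): code 0100 → (0.986,5.000)–(1.000,4.907)
cell (0,5): code 1100 → (0.745,6.000)–(0.986,5.000)
cell (0,6): code 1100 → (0.228,7.000)–(0.745,6.000)
cell (0,7): code 1100 → (0.301,8.000)–(0.228,7.000)
cell (0,8): code 1000 → (1.000,8.628)–(0.301,8.000)
cell (1,4): code 0110 → (1.000,4.907)–(2.000,4.234)
cell (1,8): code 1001 → (2.000,8.622)–(1.000,8.628)
cell (2,4): code 0010 → (2.000,4.234)–(2.177,5.000)
cell (2,5): code 0011 → (2.177,5.000)–(2.523,6.000)
cell (2,6): code 0111 → (2.523,6.000)–(3.000,6.947)
cell (2,7): code 1011 → (3.000,7.092)–(2.775,8.000)
cell (2,8): code 0001 → (2.775,8.000)–(2.000,8.622)
cell (3,6): code 0010 → (3.000,6.947)–(3.020,7.000)
cell (3,7): code 0001 → (3.020,7.000)–(3.000,7.092)
total: 14 segments, chained into 1 closed loop(s), length Σ = 11.380627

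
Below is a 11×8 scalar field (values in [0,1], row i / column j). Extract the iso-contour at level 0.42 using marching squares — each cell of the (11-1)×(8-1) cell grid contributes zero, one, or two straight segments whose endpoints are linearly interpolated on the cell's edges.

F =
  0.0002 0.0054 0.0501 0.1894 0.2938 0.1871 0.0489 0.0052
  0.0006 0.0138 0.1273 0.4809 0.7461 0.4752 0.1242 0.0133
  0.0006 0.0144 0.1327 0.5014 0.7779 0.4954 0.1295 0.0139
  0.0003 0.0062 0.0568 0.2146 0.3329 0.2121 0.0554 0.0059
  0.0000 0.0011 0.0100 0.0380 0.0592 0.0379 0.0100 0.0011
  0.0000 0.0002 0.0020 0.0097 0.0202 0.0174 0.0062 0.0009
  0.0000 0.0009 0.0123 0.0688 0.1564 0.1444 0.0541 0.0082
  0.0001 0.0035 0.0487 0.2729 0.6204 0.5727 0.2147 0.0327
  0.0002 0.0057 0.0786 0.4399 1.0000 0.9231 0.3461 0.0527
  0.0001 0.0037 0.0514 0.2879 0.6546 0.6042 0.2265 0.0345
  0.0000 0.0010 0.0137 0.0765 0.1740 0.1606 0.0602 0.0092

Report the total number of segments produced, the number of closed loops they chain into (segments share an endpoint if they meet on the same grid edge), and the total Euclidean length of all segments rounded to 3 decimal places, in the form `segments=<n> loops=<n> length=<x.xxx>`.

cell (0,2): code 0100 → (0.791,3.000)–(1.000,2.828)
cell (0,3): code 1100 → (0.279,4.000)–(0.791,3.000)
cell (0,4): code 1100 → (0.808,5.000)–(0.279,4.000)
cell (0,5): code 1000 → (1.000,5.157)–(0.808,5.000)
cell (1,2): code 0110 → (1.000,2.828)–(2.000,2.779)
cell (1,5): code 1001 → (2.000,5.206)–(1.000,5.157)
cell (2,2): code 0010 → (2.000,2.779)–(2.284,3.000)
cell (2,3): code 0011 → (2.284,3.000)–(2.804,4.000)
cell (2,4): code 0011 → (2.804,4.000)–(2.266,5.000)
cell (2,5): code 0001 → (2.266,5.000)–(2.000,5.206)
cell (6,3): code 0100 → (6.568,4.000)–(7.000,3.423)
cell (6,4): code 1100 → (6.643,5.000)–(6.568,4.000)
cell (6,5): code 1000 → (7.000,5.427)–(6.643,5.000)
cell (7,2): code 0100 → (7.881,3.000)–(8.000,2.945)
cell (7,3): code 1110 → (7.000,3.423)–(7.881,3.000)
cell (7,5): code 1001 → (8.000,5.872)–(7.000,5.427)
cell (8,2): code 0010 → (8.000,2.945)–(8.131,3.000)
cell (8,3): code 0111 → (8.131,3.000)–(9.000,3.360)
cell (8,5): code 1001 → (9.000,5.488)–(8.000,5.872)
cell (9,3): code 0010 → (9.000,3.360)–(9.488,4.000)
cell (9,4): code 0011 → (9.488,4.000)–(9.415,5.000)
cell (9,5): code 0001 → (9.415,5.000)–(9.000,5.488)
total: 22 segments, chained into 2 closed loop(s), length Σ = 16.819543

segments=22 loops=2 length=16.820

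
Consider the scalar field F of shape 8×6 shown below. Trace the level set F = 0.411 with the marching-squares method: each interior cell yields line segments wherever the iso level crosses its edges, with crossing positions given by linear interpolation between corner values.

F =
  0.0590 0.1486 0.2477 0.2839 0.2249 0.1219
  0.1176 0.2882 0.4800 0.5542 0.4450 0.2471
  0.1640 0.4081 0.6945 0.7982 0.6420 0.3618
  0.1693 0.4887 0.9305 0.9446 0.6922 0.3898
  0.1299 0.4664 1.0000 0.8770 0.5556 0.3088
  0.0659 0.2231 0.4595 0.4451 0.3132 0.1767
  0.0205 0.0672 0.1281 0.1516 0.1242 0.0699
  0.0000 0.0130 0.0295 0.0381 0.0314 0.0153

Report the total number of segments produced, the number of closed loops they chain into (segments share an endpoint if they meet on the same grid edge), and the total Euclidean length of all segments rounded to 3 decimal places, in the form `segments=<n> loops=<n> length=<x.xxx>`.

segments=18 loops=1 length=13.872

cell (0,1): code 0100 → (0.703,2.000)–(1.000,1.640)
cell (0,2): code 1100 → (0.470,3.000)–(0.703,2.000)
cell (0,3): code 1100 → (0.846,4.000)–(0.470,3.000)
cell (0,4): code 1000 → (1.000,4.172)–(0.846,4.000)
cell (1,1): code 0110 → (1.000,1.640)–(2.000,1.010)
cell (1,4): code 1001 → (2.000,4.824)–(1.000,4.172)
cell (2,0): code 0100 → (2.036,1.000)–(3.000,0.757)
cell (2,1): code 1110 → (2.000,1.010)–(2.036,1.000)
cell (2,4): code 1001 → (3.000,4.930)–(2.000,4.824)
cell (3,0): code 0110 → (3.000,0.757)–(4.000,0.835)
cell (3,4): code 1001 → (4.000,4.586)–(3.000,4.930)
cell (4,0): code 0010 → (4.000,0.835)–(4.228,1.000)
cell (4,1): code 0111 → (4.228,1.000)–(5.000,1.795)
cell (4,3): code 1011 → (5.000,3.259)–(4.597,4.000)
cell (4,4): code 0001 → (4.597,4.000)–(4.000,4.586)
cell (5,1): code 0010 → (5.000,1.795)–(5.146,2.000)
cell (5,2): code 0011 → (5.146,2.000)–(5.116,3.000)
cell (5,3): code 0001 → (5.116,3.000)–(5.000,3.259)
total: 18 segments, chained into 1 closed loop(s), length Σ = 13.871659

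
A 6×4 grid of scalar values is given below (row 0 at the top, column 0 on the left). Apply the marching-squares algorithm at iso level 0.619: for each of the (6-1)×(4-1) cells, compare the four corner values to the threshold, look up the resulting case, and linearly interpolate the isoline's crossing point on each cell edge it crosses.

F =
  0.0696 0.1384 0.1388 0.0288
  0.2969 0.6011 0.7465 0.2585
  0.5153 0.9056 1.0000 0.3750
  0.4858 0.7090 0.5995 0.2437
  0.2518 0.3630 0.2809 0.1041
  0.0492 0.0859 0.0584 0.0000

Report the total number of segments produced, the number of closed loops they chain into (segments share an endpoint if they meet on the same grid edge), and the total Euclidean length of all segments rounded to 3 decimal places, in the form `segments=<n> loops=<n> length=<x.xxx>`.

cell (0,1): code 0100 → (0.790,2.000)–(1.000,1.123)
cell (0,2): code 1000 → (1.000,2.261)–(0.790,2.000)
cell (1,0): code 0100 → (1.059,1.000)–(2.000,0.266)
cell (1,1): code 1110 → (1.000,1.123)–(1.059,1.000)
cell (1,2): code 1001 → (2.000,2.610)–(1.000,2.261)
cell (2,0): code 0110 → (2.000,0.266)–(3.000,0.597)
cell (2,1): code 1011 → (3.000,1.822)–(2.951,2.000)
cell (2,2): code 0001 → (2.951,2.000)–(2.000,2.610)
cell (3,0): code 0010 → (3.000,0.597)–(3.260,1.000)
cell (3,1): code 0001 → (3.260,1.000)–(3.000,1.822)
total: 10 segments, chained into 1 closed loop(s), length Σ = 7.335663

segments=10 loops=1 length=7.336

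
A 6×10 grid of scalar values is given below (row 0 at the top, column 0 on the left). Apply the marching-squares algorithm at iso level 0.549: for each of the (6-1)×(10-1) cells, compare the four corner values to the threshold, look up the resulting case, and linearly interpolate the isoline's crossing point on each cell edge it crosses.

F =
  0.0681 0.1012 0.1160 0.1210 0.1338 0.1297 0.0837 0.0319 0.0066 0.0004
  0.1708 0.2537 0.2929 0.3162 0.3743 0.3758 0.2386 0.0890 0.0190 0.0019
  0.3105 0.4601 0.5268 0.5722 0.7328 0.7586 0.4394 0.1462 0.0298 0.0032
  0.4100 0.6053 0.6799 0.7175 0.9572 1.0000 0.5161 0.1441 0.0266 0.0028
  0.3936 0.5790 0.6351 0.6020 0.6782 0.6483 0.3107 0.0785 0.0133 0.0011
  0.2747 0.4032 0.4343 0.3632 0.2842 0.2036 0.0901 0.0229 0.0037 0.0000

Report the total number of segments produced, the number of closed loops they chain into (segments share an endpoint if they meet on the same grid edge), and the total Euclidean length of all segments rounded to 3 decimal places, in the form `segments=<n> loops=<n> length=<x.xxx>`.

segments=16 loops=1 length=13.458

cell (1,2): code 0100 → (1.909,3.000)–(2.000,2.489)
cell (1,3): code 1100 → (1.487,4.000)–(1.909,3.000)
cell (1,4): code 1100 → (1.452,5.000)–(1.487,4.000)
cell (1,5): code 1000 → (2.000,5.657)–(1.452,5.000)
cell (2,0): code 0100 → (2.612,1.000)–(3.000,0.712)
cell (2,1): code 1100 → (2.145,2.000)–(2.612,1.000)
cell (2,2): code 1110 → (2.000,2.489)–(2.145,2.000)
cell (2,5): code 1001 → (3.000,5.932)–(2.000,5.657)
cell (3,0): code 0110 → (3.000,0.712)–(4.000,0.838)
cell (3,5): code 1001 → (4.000,5.294)–(3.000,5.932)
cell (4,0): code 0010 → (4.000,0.838)–(4.171,1.000)
cell (4,1): code 0011 → (4.171,1.000)–(4.429,2.000)
cell (4,2): code 0011 → (4.429,2.000)–(4.222,3.000)
cell (4,3): code 0011 → (4.222,3.000)–(4.328,4.000)
cell (4,4): code 0011 → (4.328,4.000)–(4.223,5.000)
cell (4,5): code 0001 → (4.223,5.000)–(4.000,5.294)
total: 16 segments, chained into 1 closed loop(s), length Σ = 13.457739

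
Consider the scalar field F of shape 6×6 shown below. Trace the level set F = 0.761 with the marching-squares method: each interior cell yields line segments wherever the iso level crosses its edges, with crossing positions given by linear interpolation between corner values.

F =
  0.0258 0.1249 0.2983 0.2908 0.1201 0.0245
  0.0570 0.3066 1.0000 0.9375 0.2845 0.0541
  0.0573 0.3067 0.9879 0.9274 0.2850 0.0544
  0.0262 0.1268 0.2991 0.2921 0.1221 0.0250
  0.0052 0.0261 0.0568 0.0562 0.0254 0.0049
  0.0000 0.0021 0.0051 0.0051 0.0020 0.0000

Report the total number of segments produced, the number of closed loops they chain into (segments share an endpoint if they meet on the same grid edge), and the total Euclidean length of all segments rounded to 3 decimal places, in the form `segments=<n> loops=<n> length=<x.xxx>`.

segments=8 loops=1 length=5.710

cell (0,1): code 0100 → (0.659,2.000)–(1.000,1.655)
cell (0,2): code 1100 → (0.727,3.000)–(0.659,2.000)
cell (0,3): code 1000 → (1.000,3.270)–(0.727,3.000)
cell (1,1): code 0110 → (1.000,1.655)–(2.000,1.667)
cell (1,3): code 1001 → (2.000,3.259)–(1.000,3.270)
cell (2,1): code 0010 → (2.000,1.667)–(2.329,2.000)
cell (2,2): code 0011 → (2.329,2.000)–(2.262,3.000)
cell (2,3): code 0001 → (2.262,3.000)–(2.000,3.259)
total: 8 segments, chained into 1 closed loop(s), length Σ = 5.710224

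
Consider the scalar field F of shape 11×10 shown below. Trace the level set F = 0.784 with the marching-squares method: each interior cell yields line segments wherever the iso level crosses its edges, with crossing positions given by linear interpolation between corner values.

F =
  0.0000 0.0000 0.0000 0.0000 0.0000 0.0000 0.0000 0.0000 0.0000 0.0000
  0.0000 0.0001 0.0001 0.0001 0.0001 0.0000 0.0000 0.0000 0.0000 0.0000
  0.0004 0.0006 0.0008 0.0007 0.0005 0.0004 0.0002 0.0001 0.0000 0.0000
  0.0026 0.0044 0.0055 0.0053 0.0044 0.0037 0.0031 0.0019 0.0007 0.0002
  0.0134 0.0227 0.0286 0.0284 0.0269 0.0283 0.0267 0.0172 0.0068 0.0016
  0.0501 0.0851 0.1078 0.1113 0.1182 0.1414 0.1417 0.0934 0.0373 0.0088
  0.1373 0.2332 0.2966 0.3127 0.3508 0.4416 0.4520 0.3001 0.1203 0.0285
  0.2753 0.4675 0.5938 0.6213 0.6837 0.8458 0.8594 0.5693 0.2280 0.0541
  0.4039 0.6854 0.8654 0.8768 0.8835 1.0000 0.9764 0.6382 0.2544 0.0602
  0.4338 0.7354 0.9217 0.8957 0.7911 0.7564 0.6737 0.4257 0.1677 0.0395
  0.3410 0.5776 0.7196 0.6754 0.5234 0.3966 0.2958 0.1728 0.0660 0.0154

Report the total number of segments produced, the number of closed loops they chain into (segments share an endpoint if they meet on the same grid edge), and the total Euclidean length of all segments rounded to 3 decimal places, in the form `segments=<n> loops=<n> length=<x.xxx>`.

segments=16 loops=1 length=13.191

cell (6,4): code 0100 → (6.847,5.000)–(7.000,4.619)
cell (6,5): code 1100 → (6.815,6.000)–(6.847,5.000)
cell (6,6): code 1000 → (7.000,6.260)–(6.815,6.000)
cell (7,1): code 0100 → (7.700,2.000)–(8.000,1.548)
cell (7,2): code 1100 → (7.637,3.000)–(7.700,2.000)
cell (7,3): code 1100 → (7.502,4.000)–(7.637,3.000)
cell (7,4): code 1110 → (7.000,4.619)–(7.502,4.000)
cell (7,6): code 1001 → (8.000,6.569)–(7.000,6.260)
cell (8,1): code 0110 → (8.000,1.548)–(9.000,1.261)
cell (8,4): code 1011 → (9.000,4.205)–(8.887,5.000)
cell (8,5): code 0011 → (8.887,5.000)–(8.636,6.000)
cell (8,6): code 0001 → (8.636,6.000)–(8.000,6.569)
cell (9,1): code 0010 → (9.000,1.261)–(9.681,2.000)
cell (9,2): code 0011 → (9.681,2.000)–(9.507,3.000)
cell (9,3): code 0011 → (9.507,3.000)–(9.027,4.000)
cell (9,4): code 0001 → (9.027,4.000)–(9.000,4.205)
total: 16 segments, chained into 1 closed loop(s), length Σ = 13.191299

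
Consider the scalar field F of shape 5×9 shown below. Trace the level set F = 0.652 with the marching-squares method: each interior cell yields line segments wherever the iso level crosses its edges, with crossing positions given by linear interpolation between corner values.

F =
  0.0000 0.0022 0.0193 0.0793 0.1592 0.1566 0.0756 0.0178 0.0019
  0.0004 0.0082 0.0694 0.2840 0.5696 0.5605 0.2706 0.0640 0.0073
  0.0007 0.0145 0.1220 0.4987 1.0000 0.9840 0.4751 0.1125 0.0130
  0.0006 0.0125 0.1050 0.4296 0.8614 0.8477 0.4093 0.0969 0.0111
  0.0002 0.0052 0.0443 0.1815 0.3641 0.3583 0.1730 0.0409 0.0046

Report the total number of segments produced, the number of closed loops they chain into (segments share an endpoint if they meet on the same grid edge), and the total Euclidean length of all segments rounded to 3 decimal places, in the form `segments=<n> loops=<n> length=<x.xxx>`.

segments=8 loops=1 length=7.370

cell (1,3): code 0100 → (1.191,4.000)–(2.000,3.306)
cell (1,4): code 1100 → (1.216,5.000)–(1.191,4.000)
cell (1,5): code 1000 → (2.000,5.652)–(1.216,5.000)
cell (2,3): code 0110 → (2.000,3.306)–(3.000,3.515)
cell (2,5): code 1001 → (3.000,5.446)–(2.000,5.652)
cell (3,3): code 0010 → (3.000,3.515)–(3.421,4.000)
cell (3,4): code 0011 → (3.421,4.000)–(3.400,5.000)
cell (3,5): code 0001 → (3.400,5.000)–(3.000,5.446)
total: 8 segments, chained into 1 closed loop(s), length Σ = 7.370297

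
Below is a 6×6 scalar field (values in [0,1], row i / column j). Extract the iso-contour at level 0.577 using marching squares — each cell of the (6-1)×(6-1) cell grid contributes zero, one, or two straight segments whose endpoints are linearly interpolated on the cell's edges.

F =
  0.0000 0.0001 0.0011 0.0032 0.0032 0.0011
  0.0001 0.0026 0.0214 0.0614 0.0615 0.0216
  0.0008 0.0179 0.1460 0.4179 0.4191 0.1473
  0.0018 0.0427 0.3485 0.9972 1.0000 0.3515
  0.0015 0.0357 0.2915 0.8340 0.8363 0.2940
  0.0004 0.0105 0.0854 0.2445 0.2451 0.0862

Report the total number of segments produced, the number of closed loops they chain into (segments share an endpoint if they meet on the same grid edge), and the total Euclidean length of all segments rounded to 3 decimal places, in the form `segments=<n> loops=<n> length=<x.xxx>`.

cell (2,2): code 0100 → (2.275,3.000)–(3.000,2.352)
cell (2,3): code 1100 → (2.272,4.000)–(2.275,3.000)
cell (2,4): code 1000 → (3.000,4.652)–(2.272,4.000)
cell (3,2): code 0110 → (3.000,2.352)–(4.000,2.526)
cell (3,4): code 1001 → (4.000,4.478)–(3.000,4.652)
cell (4,2): code 0010 → (4.000,2.526)–(4.436,3.000)
cell (4,3): code 0011 → (4.436,3.000)–(4.439,4.000)
cell (4,4): code 0001 → (4.439,4.000)–(4.000,4.478)
total: 8 segments, chained into 1 closed loop(s), length Σ = 7.272823

segments=8 loops=1 length=7.273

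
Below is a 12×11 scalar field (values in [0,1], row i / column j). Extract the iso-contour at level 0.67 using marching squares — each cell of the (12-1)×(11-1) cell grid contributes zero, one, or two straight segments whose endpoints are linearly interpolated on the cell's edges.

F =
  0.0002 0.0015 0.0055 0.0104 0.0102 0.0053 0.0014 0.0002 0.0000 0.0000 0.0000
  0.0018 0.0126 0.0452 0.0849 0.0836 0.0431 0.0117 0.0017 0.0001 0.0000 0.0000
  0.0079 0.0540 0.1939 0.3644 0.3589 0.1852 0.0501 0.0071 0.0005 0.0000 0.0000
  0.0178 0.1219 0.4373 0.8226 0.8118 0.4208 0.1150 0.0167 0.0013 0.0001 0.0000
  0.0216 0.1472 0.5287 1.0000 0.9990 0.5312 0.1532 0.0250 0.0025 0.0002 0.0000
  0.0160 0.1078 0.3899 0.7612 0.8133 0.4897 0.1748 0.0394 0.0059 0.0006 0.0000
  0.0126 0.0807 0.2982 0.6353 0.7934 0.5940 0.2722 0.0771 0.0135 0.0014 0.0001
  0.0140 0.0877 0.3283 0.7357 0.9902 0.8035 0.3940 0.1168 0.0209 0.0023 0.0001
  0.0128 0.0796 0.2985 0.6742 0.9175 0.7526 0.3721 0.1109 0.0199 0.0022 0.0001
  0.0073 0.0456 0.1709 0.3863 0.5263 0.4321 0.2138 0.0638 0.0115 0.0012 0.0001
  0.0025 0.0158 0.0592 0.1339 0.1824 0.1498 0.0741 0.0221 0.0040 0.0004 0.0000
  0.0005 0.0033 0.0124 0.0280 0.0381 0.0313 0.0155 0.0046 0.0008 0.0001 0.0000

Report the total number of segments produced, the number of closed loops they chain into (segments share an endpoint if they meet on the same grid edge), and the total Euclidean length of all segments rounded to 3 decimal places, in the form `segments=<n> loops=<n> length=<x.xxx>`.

segments=20 loops=1 length=15.304

cell (2,2): code 0100 → (2.667,3.000)–(3.000,2.604)
cell (2,3): code 1100 → (2.687,4.000)–(2.667,3.000)
cell (2,4): code 1000 → (3.000,4.363)–(2.687,4.000)
cell (3,2): code 0110 → (3.000,2.604)–(4.000,2.300)
cell (3,4): code 1001 → (4.000,4.703)–(3.000,4.363)
cell (4,2): code 0110 → (4.000,2.300)–(5.000,2.754)
cell (4,4): code 1001 → (5.000,4.443)–(4.000,4.703)
cell (5,2): code 0010 → (5.000,2.754)–(5.724,3.000)
cell (5,3): code 0111 → (5.724,3.000)–(6.000,3.219)
cell (5,4): code 1001 → (6.000,4.619)–(5.000,4.443)
cell (6,2): code 0100 → (6.346,3.000)–(7.000,2.839)
cell (6,3): code 1110 → (6.000,3.219)–(6.346,3.000)
cell (6,4): code 1101 → (6.363,5.000)–(6.000,4.619)
cell (6,5): code 1000 → (7.000,5.326)–(6.363,5.000)
cell (7,2): code 0110 → (7.000,2.839)–(8.000,2.989)
cell (7,5): code 1001 → (8.000,5.217)–(7.000,5.326)
cell (8,2): code 0010 → (8.000,2.989)–(8.015,3.000)
cell (8,3): code 0011 → (8.015,3.000)–(8.633,4.000)
cell (8,4): code 0011 → (8.633,4.000)–(8.258,5.000)
cell (8,5): code 0001 → (8.258,5.000)–(8.000,5.217)
total: 20 segments, chained into 1 closed loop(s), length Σ = 15.304248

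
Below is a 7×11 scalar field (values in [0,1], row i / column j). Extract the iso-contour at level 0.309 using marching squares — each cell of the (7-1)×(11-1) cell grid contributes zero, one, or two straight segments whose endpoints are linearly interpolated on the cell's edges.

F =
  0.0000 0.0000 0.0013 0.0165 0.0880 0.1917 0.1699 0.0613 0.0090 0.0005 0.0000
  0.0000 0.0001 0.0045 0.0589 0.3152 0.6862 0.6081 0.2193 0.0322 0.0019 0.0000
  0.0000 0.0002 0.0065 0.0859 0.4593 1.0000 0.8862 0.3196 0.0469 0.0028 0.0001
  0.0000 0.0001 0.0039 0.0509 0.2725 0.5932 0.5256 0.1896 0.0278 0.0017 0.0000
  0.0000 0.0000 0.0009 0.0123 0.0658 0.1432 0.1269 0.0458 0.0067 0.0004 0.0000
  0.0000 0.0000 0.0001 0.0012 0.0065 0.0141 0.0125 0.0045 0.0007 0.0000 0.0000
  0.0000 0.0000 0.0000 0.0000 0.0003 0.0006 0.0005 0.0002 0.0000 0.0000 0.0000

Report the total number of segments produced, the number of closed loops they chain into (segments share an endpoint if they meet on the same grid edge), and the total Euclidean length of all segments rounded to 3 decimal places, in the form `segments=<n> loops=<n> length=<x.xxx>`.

cell (0,3): code 0100 → (0.973,4.000)–(1.000,3.976)
cell (0,4): code 1100 → (0.237,5.000)–(0.973,4.000)
cell (0,5): code 1100 → (0.317,6.000)–(0.237,5.000)
cell (0,6): code 1000 → (1.000,6.769)–(0.317,6.000)
cell (1,3): code 0110 → (1.000,3.976)–(2.000,3.597)
cell (1,6): code 1101 → (1.894,7.000)–(1.000,6.769)
cell (1,7): code 1000 → (2.000,7.039)–(1.894,7.000)
cell (2,3): code 0010 → (2.000,3.597)–(2.805,4.000)
cell (2,4): code 0111 → (2.805,4.000)–(3.000,4.114)
cell (2,6): code 1011 → (3.000,6.645)–(2.082,7.000)
cell (2,7): code 0001 → (2.082,7.000)–(2.000,7.039)
cell (3,4): code 0010 → (3.000,4.114)–(3.632,5.000)
cell (3,5): code 0011 → (3.632,5.000)–(3.543,6.000)
cell (3,6): code 0001 → (3.543,6.000)–(3.000,6.645)
total: 14 segments, chained into 1 closed loop(s), length Σ = 10.550919

segments=14 loops=1 length=10.551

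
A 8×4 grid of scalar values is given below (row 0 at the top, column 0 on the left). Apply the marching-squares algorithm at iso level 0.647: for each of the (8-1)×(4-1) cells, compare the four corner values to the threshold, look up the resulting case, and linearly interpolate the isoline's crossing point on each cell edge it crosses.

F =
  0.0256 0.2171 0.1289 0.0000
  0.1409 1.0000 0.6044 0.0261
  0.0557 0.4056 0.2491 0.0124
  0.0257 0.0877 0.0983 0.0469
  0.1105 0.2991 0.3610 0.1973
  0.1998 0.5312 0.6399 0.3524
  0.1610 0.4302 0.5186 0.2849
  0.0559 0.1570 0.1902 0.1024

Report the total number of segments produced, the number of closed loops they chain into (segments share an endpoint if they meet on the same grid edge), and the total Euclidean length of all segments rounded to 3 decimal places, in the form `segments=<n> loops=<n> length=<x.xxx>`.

segments=4 loops=1 length=3.404

cell (0,0): code 0100 → (0.549,1.000)–(1.000,0.589)
cell (0,1): code 1000 → (1.000,1.892)–(0.549,1.000)
cell (1,0): code 0010 → (1.000,0.589)–(1.594,1.000)
cell (1,1): code 0001 → (1.594,1.000)–(1.000,1.892)
total: 4 segments, chained into 1 closed loop(s), length Σ = 3.403832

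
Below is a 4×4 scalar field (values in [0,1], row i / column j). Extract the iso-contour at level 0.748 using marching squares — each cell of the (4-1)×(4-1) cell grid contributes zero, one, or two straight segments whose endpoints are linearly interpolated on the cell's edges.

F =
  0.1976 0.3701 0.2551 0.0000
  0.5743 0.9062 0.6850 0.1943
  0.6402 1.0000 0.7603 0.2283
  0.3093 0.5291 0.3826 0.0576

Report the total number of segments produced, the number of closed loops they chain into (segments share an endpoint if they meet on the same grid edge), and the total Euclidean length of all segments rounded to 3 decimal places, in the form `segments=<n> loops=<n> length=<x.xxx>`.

segments=8 loops=1 length=5.448

cell (0,0): code 0100 → (0.705,1.000)–(1.000,0.523)
cell (0,1): code 1000 → (1.000,1.715)–(0.705,1.000)
cell (1,0): code 0110 → (1.000,0.523)–(2.000,0.300)
cell (1,1): code 1101 → (1.837,2.000)–(1.000,1.715)
cell (1,2): code 1000 → (2.000,2.023)–(1.837,2.000)
cell (2,0): code 0010 → (2.000,0.300)–(2.535,1.000)
cell (2,1): code 0011 → (2.535,1.000)–(2.033,2.000)
cell (2,2): code 0001 → (2.033,2.000)–(2.000,2.023)
total: 8 segments, chained into 1 closed loop(s), length Σ = 5.448343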